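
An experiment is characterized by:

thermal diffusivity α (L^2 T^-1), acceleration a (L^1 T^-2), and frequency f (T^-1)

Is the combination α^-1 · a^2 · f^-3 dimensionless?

yes

Sum the exponent of each base dimension across the product:
  L: −[α]_L + 2·[a]_L − 3·[f]_L = −(2) + 2·(1) − 3·(0) = 0
  T: −[α]_T + 2·[a]_T − 3·[f]_T = −(-1) + 2·(-2) − 3·(-1) = 0
All base exponents vanish — dimensionless.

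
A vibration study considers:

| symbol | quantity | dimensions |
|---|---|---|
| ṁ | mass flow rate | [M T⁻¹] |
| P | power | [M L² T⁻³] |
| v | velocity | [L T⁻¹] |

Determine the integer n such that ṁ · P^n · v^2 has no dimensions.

Balance the M exponent: (1)·n from P, plus (1) + 2·(0) = 1 from the rest, must sum to zero.
n + 1 = 0, so n = -1.

-1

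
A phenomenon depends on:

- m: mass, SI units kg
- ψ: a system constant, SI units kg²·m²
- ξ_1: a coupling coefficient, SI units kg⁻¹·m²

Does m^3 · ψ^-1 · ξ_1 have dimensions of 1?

yes

Sum the exponent of each base dimension across the product:
  M: 3·[m]_M − [ψ]_M + [ξ_1]_M = 3·(1) − (2) + (-1) = 0
  L: 3·[m]_L − [ψ]_L + [ξ_1]_L = 3·(0) − (2) + (2) = 0
  T: 3·[m]_T − [ψ]_T + [ξ_1]_T = 3·(0) − (0) + (0) = 0
All base exponents vanish — dimensionless.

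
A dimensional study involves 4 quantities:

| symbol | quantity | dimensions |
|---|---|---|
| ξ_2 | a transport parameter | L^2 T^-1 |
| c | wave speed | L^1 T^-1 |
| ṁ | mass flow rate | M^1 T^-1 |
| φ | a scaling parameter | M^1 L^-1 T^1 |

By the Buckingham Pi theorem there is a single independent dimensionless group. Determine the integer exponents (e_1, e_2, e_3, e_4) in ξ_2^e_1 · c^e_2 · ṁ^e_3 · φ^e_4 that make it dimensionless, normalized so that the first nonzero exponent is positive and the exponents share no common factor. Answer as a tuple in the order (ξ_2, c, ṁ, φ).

M: e_1·(0) + e_2·(0) + e_3·(1) + e_4·(1) = 0
L: e_1·(2) + e_2·(1) + e_3·(0) + e_4·(-1) = 0
T: e_1·(-1) + e_2·(-1) + e_3·(-1) + e_4·(1) = 0
Solving this homogeneous linear system for the smallest-integer solution (first nonzero entry positive) gives (1, -3, 1, -1).

(1, -3, 1, -1)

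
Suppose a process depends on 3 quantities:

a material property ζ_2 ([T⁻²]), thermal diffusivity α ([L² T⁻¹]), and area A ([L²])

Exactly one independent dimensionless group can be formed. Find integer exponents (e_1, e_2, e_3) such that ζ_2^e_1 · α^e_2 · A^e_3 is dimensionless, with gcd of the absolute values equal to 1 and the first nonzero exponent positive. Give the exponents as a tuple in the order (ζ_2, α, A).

L: e_1·(0) + e_2·(2) + e_3·(2) = 0
T: e_1·(-2) + e_2·(-1) + e_3·(0) = 0
Solving this homogeneous linear system for the smallest-integer solution (first nonzero entry positive) gives (1, -2, 2).

(1, -2, 2)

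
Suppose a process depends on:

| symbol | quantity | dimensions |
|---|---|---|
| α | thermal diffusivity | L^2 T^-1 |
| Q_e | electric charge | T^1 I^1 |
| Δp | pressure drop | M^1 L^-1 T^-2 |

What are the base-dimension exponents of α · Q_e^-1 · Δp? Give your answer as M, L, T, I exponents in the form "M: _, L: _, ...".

M: 1, L: 1, T: -4, I: -1

Collect each base-dimension exponent across the product:
  M: (0) − (0) + (1) = 1
  L: (2) − (0) + (-1) = 1
  T: (-1) − (1) + (-2) = -4
  I: (0) − (1) + (0) = -1
So the dimensions are [M L T⁻⁴ I⁻¹].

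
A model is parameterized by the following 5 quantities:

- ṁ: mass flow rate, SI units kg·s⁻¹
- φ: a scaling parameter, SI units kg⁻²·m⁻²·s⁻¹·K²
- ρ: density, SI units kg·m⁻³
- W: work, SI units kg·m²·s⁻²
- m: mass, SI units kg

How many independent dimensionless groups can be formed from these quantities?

1

There are 5 variables and 4 base dimensions (M, L, T, Θ).
The dimension matrix has rank 4.
Independent dimensionless groups: 5 − 4 = 1.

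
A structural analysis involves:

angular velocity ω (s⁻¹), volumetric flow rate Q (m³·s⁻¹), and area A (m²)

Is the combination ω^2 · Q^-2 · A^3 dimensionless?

Sum the exponent of each base dimension across the product:
  M: 2·[ω]_M − 2·[Q]_M + 3·[A]_M = 2·(0) − 2·(0) + 3·(0) = 0
  L: 2·[ω]_L − 2·[Q]_L + 3·[A]_L = 2·(0) − 2·(3) + 3·(2) = 0
  T: 2·[ω]_T − 2·[Q]_T + 3·[A]_T = 2·(-1) − 2·(-1) + 3·(0) = 0
All base exponents vanish — dimensionless.

yes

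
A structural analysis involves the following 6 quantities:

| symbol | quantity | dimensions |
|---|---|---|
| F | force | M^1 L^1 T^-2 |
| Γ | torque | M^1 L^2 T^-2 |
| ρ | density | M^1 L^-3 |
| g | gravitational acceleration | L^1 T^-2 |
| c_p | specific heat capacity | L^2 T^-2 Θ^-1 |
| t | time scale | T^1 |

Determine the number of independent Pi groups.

2

There are 6 variables and 4 base dimensions (M, L, T, Θ).
The dimension matrix has rank 4.
Independent dimensionless groups: 6 − 4 = 2.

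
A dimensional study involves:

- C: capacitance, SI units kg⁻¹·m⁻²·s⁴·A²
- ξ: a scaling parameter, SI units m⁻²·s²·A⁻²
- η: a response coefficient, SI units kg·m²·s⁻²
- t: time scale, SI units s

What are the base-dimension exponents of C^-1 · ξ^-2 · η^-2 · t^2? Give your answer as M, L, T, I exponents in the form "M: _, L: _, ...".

M: -1, L: 2, T: -2, I: 2

Collect each base-dimension exponent across the product:
  M: −(-1) − 2·(0) − 2·(1) + 2·(0) = -1
  L: −(-2) − 2·(-2) − 2·(2) + 2·(0) = 2
  T: −(4) − 2·(2) − 2·(-2) + 2·(1) = -2
  I: −(2) − 2·(-2) − 2·(0) + 2·(0) = 2
So the dimensions are [M⁻¹ L² T⁻² I²].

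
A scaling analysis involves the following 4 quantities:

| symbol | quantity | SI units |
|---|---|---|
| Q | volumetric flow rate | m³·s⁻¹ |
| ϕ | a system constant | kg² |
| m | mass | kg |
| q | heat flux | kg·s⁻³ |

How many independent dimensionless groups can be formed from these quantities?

1

There are 4 variables and 3 base dimensions (M, L, T).
The dimension matrix has rank 3.
Independent dimensionless groups: 4 − 3 = 1.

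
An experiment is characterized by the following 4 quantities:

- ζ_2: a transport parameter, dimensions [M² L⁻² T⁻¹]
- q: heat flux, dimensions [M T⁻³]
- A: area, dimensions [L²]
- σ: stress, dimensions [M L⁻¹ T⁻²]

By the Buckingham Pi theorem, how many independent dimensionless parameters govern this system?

1

There are 4 variables and 3 base dimensions (M, L, T).
The dimension matrix has rank 3.
Independent dimensionless groups: 4 − 3 = 1.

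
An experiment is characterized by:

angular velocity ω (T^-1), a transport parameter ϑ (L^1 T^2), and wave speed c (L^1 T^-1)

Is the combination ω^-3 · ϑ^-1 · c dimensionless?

Sum the exponent of each base dimension across the product:
  L: −3·[ω]_L − [ϑ]_L + [c]_L = −3·(0) − (1) + (1) = 0
  T: −3·[ω]_T − [ϑ]_T + [c]_T = −3·(-1) − (2) + (-1) = 0
All base exponents vanish — dimensionless.

yes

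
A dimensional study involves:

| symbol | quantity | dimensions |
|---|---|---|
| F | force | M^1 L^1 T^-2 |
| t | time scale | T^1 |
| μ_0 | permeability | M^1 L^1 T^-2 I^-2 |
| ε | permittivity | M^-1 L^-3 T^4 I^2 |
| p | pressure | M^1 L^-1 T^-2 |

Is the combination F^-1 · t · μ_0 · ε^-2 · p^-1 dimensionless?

no

Sum the exponent of each base dimension across the product:
  M: −[F]_M + [t]_M + [μ_0]_M − 2·[ε]_M − [p]_M = −(1) + (0) + (1) − 2·(-1) − (1) = 1
  L: −[F]_L + [t]_L + [μ_0]_L − 2·[ε]_L − [p]_L = −(1) + (0) + (1) − 2·(-3) − (-1) = 7
  T: −[F]_T + [t]_T + [μ_0]_T − 2·[ε]_T − [p]_T = −(-2) + (1) + (-2) − 2·(4) − (-2) = -5
  I: −[F]_I + [t]_I + [μ_0]_I − 2·[ε]_I − [p]_I = −(0) + (0) + (-2) − 2·(2) − (0) = -6
Net dimensions [M L⁷ T⁻⁵ I⁻⁶] ≠ [1] — not dimensionless.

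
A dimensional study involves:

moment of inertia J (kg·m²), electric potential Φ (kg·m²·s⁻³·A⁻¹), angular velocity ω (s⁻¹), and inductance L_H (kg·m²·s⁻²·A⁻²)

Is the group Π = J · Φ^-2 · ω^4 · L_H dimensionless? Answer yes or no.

Sum the exponent of each base dimension across the product:
  M: [J]_M − 2·[Φ]_M + 4·[ω]_M + [L_H]_M = (1) − 2·(1) + 4·(0) + (1) = 0
  L: [J]_L − 2·[Φ]_L + 4·[ω]_L + [L_H]_L = (2) − 2·(2) + 4·(0) + (2) = 0
  T: [J]_T − 2·[Φ]_T + 4·[ω]_T + [L_H]_T = (0) − 2·(-3) + 4·(-1) + (-2) = 0
  I: [J]_I − 2·[Φ]_I + 4·[ω]_I + [L_H]_I = (0) − 2·(-1) + 4·(0) + (-2) = 0
All base exponents vanish — dimensionless.

yes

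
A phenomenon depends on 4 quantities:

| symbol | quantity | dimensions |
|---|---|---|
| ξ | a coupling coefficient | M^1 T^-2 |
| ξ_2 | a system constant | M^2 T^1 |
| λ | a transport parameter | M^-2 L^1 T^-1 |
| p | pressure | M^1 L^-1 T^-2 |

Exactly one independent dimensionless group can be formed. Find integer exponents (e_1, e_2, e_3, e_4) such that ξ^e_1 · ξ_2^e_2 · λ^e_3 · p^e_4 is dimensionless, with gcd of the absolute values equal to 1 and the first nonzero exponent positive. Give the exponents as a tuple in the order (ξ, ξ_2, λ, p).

M: e_1·(1) + e_2·(2) + e_3·(-2) + e_4·(1) = 0
L: e_1·(0) + e_2·(0) + e_3·(1) + e_4·(-1) = 0
T: e_1·(-2) + e_2·(1) + e_3·(-1) + e_4·(-2) = 0
Solving this homogeneous linear system for the smallest-integer solution (first nonzero entry positive) gives (1, -1, -1, -1).

(1, -1, -1, -1)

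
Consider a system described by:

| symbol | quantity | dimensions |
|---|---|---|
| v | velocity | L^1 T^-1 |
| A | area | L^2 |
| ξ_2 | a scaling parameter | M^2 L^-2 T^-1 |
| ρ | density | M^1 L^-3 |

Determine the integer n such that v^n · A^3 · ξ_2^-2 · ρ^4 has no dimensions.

2

Balance the L exponent: (1)·n from v, plus 3·(2) − 2·(-2) + 4·(-3) = -2 from the rest, must sum to zero.
n − 2 = 0, so n = 2.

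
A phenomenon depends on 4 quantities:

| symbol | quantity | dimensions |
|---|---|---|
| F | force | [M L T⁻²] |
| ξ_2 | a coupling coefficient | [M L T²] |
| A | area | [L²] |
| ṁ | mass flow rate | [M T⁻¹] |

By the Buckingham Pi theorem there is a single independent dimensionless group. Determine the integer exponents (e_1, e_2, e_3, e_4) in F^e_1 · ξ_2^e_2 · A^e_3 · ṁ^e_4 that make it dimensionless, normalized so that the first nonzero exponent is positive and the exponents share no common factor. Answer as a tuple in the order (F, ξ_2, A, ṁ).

(3, 1, -2, -4)

M: e_1·(1) + e_2·(1) + e_3·(0) + e_4·(1) = 0
L: e_1·(1) + e_2·(1) + e_3·(2) + e_4·(0) = 0
T: e_1·(-2) + e_2·(2) + e_3·(0) + e_4·(-1) = 0
Solving this homogeneous linear system for the smallest-integer solution (first nonzero entry positive) gives (3, 1, -2, -4).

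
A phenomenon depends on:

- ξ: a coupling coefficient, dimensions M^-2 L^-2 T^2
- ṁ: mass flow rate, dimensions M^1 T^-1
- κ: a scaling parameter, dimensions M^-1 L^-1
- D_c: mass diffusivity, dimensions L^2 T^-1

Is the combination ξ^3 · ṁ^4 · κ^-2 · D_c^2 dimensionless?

Sum the exponent of each base dimension across the product:
  M: 3·[ξ]_M + 4·[ṁ]_M − 2·[κ]_M + 2·[D_c]_M = 3·(-2) + 4·(1) − 2·(-1) + 2·(0) = 0
  L: 3·[ξ]_L + 4·[ṁ]_L − 2·[κ]_L + 2·[D_c]_L = 3·(-2) + 4·(0) − 2·(-1) + 2·(2) = 0
  T: 3·[ξ]_T + 4·[ṁ]_T − 2·[κ]_T + 2·[D_c]_T = 3·(2) + 4·(-1) − 2·(0) + 2·(-1) = 0
All base exponents vanish — dimensionless.

yes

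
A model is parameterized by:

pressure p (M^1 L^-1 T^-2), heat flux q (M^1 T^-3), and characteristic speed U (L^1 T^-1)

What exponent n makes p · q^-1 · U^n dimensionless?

Balance the L exponent: (1)·n from U, plus (-1) − (0) = -1 from the rest, must sum to zero.
n − 1 = 0, so n = 1.

1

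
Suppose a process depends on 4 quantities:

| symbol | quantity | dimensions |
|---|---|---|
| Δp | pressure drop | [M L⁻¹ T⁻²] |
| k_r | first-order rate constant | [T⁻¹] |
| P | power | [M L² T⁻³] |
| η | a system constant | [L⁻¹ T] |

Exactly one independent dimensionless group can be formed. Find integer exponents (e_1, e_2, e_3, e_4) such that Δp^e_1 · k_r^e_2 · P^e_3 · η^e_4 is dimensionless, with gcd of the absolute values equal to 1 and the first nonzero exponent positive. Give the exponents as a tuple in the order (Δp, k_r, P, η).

M: e_1·(1) + e_2·(0) + e_3·(1) + e_4·(0) = 0
L: e_1·(-1) + e_2·(0) + e_3·(2) + e_4·(-1) = 0
T: e_1·(-2) + e_2·(-1) + e_3·(-3) + e_4·(1) = 0
Solving this homogeneous linear system for the smallest-integer solution (first nonzero entry positive) gives (1, -2, -1, -3).

(1, -2, -1, -3)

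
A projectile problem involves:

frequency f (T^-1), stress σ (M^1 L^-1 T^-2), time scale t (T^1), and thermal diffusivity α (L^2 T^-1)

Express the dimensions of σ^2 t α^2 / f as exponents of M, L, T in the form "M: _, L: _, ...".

M: 2, L: 2, T: -4

Collect each base-dimension exponent across the product:
  M: −(0) + 2·(1) + (0) + 2·(0) = 2
  L: −(0) + 2·(-1) + (0) + 2·(2) = 2
  T: −(-1) + 2·(-2) + (1) + 2·(-1) = -4
So the dimensions are [M² L² T⁻⁴].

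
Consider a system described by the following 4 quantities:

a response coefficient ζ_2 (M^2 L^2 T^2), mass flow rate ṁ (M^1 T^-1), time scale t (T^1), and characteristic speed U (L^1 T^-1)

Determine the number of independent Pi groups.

1

There are 4 variables and 3 base dimensions (M, L, T).
The dimension matrix has rank 3.
Independent dimensionless groups: 4 − 3 = 1.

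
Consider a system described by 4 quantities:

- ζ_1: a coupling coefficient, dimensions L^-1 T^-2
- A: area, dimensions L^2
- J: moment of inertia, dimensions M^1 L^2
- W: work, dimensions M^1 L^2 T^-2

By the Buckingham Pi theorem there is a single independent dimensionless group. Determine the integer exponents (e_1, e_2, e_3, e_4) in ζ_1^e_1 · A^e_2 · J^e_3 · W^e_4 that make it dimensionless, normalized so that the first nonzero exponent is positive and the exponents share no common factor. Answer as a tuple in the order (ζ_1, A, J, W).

M: e_1·(0) + e_2·(0) + e_3·(1) + e_4·(1) = 0
L: e_1·(-1) + e_2·(2) + e_3·(2) + e_4·(2) = 0
T: e_1·(-2) + e_2·(0) + e_3·(0) + e_4·(-2) = 0
Solving this homogeneous linear system for the smallest-integer solution (first nonzero entry positive) gives (2, 1, 2, -2).

(2, 1, 2, -2)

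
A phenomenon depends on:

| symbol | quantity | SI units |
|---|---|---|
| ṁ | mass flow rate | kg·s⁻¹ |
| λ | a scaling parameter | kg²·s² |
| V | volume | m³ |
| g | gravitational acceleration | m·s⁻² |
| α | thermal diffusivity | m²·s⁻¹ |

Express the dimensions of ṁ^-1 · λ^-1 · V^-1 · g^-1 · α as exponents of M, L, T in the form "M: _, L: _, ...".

Collect each base-dimension exponent across the product:
  M: −(1) − (2) − (0) − (0) + (0) = -3
  L: −(0) − (0) − (3) − (1) + (2) = -2
  T: −(-1) − (2) − (0) − (-2) + (-1) = 0
So the dimensions are [M⁻³ L⁻²].

M: -3, L: -2, T: 0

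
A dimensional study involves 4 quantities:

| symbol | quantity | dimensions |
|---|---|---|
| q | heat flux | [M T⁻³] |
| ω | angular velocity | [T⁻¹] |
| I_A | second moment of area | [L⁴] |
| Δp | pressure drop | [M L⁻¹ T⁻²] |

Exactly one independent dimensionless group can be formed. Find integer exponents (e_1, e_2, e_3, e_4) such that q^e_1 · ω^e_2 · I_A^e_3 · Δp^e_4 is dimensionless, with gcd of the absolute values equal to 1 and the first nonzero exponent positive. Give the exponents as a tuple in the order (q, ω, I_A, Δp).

M: e_1·(1) + e_2·(0) + e_3·(0) + e_4·(1) = 0
L: e_1·(0) + e_2·(0) + e_3·(4) + e_4·(-1) = 0
T: e_1·(-3) + e_2·(-1) + e_3·(0) + e_4·(-2) = 0
Solving this homogeneous linear system for the smallest-integer solution (first nonzero entry positive) gives (4, -4, -1, -4).

(4, -4, -1, -4)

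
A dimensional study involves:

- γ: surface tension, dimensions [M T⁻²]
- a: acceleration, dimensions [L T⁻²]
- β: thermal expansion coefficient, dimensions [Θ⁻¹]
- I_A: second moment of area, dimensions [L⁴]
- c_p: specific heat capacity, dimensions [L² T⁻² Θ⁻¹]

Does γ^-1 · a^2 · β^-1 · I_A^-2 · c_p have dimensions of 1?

no

Sum the exponent of each base dimension across the product:
  M: −[γ]_M + 2·[a]_M − [β]_M − 2·[I_A]_M + [c_p]_M = −(1) + 2·(0) − (0) − 2·(0) + (0) = -1
  L: −[γ]_L + 2·[a]_L − [β]_L − 2·[I_A]_L + [c_p]_L = −(0) + 2·(1) − (0) − 2·(4) + (2) = -4
  T: −[γ]_T + 2·[a]_T − [β]_T − 2·[I_A]_T + [c_p]_T = −(-2) + 2·(-2) − (0) − 2·(0) + (-2) = -4
  Θ: −[γ]_Θ + 2·[a]_Θ − [β]_Θ − 2·[I_A]_Θ + [c_p]_Θ = −(0) + 2·(0) − (-1) − 2·(0) + (-1) = 0
Net dimensions [M⁻¹ L⁻⁴ T⁻⁴] ≠ [1] — not dimensionless.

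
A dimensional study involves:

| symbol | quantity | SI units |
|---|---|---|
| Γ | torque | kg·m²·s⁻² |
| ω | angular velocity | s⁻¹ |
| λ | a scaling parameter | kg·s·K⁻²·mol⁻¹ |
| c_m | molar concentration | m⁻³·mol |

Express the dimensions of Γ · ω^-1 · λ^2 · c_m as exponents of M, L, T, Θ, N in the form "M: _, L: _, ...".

Collect each base-dimension exponent across the product:
  M: (1) − (0) + 2·(1) + (0) = 3
  L: (2) − (0) + 2·(0) + (-3) = -1
  T: (-2) − (-1) + 2·(1) + (0) = 1
  Θ: (0) − (0) + 2·(-2) + (0) = -4
  N: (0) − (0) + 2·(-1) + (1) = -1
So the dimensions are [M³ L⁻¹ T Θ⁻⁴ N⁻¹].

M: 3, L: -1, T: 1, Θ: -4, N: -1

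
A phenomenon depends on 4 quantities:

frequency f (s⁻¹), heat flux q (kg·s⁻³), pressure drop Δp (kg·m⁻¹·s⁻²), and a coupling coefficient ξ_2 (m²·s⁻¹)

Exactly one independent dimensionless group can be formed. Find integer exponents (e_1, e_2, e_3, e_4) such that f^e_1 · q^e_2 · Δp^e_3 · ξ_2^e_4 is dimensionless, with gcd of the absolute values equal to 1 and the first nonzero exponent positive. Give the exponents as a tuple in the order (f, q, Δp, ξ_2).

(1, -2, 2, 1)

M: e_1·(0) + e_2·(1) + e_3·(1) + e_4·(0) = 0
L: e_1·(0) + e_2·(0) + e_3·(-1) + e_4·(2) = 0
T: e_1·(-1) + e_2·(-3) + e_3·(-2) + e_4·(-1) = 0
Solving this homogeneous linear system for the smallest-integer solution (first nonzero entry positive) gives (1, -2, 2, 1).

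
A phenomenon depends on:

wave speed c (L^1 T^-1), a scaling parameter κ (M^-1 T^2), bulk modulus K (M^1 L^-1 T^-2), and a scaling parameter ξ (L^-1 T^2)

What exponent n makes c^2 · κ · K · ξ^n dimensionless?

1

Balance the L exponent: (-1)·n from ξ, plus 2·(1) + (0) + (-1) = 1 from the rest, must sum to zero.
−n + 1 = 0, so n = 1.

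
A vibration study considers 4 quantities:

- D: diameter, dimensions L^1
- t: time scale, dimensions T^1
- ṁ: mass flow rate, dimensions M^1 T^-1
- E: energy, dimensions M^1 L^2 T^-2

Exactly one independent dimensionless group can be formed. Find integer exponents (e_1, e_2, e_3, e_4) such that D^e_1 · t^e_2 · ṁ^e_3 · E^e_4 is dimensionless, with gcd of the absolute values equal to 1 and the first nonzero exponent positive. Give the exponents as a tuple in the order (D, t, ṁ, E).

M: e_1·(0) + e_2·(0) + e_3·(1) + e_4·(1) = 0
L: e_1·(1) + e_2·(0) + e_3·(0) + e_4·(2) = 0
T: e_1·(0) + e_2·(1) + e_3·(-1) + e_4·(-2) = 0
Solving this homogeneous linear system for the smallest-integer solution (first nonzero entry positive) gives (2, -1, 1, -1).

(2, -1, 1, -1)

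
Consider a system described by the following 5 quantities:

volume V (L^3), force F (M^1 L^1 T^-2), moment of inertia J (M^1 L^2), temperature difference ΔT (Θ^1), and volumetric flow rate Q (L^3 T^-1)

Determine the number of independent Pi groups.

1

There are 5 variables and 4 base dimensions (M, L, T, Θ).
The dimension matrix has rank 4.
Independent dimensionless groups: 5 − 4 = 1.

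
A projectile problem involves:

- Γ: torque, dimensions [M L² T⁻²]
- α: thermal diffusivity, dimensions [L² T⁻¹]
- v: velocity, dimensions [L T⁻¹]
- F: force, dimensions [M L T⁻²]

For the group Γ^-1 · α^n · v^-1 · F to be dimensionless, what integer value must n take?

Balance the L exponent: (2)·n from α, plus −(2) − (1) + (1) = -2 from the rest, must sum to zero.
2n − 2 = 0, so n = 1.

1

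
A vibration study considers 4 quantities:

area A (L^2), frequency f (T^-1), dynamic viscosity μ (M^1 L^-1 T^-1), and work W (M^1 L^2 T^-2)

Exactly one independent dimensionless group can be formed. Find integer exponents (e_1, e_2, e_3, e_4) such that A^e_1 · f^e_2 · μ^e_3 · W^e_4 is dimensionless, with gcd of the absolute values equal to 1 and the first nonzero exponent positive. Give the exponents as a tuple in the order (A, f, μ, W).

M: e_1·(0) + e_2·(0) + e_3·(1) + e_4·(1) = 0
L: e_1·(2) + e_2·(0) + e_3·(-1) + e_4·(2) = 0
T: e_1·(0) + e_2·(-1) + e_3·(-1) + e_4·(-2) = 0
Solving this homogeneous linear system for the smallest-integer solution (first nonzero entry positive) gives (3, 2, 2, -2).

(3, 2, 2, -2)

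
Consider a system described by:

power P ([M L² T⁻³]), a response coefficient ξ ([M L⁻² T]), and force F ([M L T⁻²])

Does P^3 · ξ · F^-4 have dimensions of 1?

yes

Sum the exponent of each base dimension across the product:
  M: 3·[P]_M + [ξ]_M − 4·[F]_M = 3·(1) + (1) − 4·(1) = 0
  L: 3·[P]_L + [ξ]_L − 4·[F]_L = 3·(2) + (-2) − 4·(1) = 0
  T: 3·[P]_T + [ξ]_T − 4·[F]_T = 3·(-3) + (1) − 4·(-2) = 0
All base exponents vanish — dimensionless.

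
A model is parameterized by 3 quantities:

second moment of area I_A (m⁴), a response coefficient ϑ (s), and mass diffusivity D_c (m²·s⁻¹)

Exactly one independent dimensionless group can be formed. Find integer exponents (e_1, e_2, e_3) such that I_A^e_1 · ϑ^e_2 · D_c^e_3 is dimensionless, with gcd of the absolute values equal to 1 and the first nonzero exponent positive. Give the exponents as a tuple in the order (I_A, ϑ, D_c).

L: e_1·(4) + e_2·(0) + e_3·(2) = 0
T: e_1·(0) + e_2·(1) + e_3·(-1) = 0
Solving this homogeneous linear system for the smallest-integer solution (first nonzero entry positive) gives (1, -2, -2).

(1, -2, -2)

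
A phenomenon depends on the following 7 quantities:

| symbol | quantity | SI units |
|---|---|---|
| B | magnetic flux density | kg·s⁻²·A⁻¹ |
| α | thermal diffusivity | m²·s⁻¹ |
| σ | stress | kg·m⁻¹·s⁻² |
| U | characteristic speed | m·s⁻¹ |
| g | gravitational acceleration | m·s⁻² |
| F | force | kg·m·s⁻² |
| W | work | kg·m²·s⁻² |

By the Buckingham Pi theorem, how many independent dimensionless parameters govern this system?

3

There are 7 variables and 4 base dimensions (M, L, T, I).
The dimension matrix has rank 4.
Independent dimensionless groups: 7 − 4 = 3.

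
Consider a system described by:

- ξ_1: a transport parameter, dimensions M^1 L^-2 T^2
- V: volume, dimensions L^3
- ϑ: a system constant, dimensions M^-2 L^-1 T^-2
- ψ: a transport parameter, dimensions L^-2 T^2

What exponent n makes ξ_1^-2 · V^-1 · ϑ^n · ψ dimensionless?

-1

Balance the M exponent: (-2)·n from ϑ, plus −2·(1) − (0) + (0) = -2 from the rest, must sum to zero.
-2n − 2 = 0, so n = -1.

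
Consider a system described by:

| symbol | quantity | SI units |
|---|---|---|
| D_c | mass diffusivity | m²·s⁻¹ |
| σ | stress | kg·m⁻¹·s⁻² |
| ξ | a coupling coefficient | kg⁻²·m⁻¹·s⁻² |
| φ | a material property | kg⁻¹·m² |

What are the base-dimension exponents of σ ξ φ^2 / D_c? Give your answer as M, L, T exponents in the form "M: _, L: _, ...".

Collect each base-dimension exponent across the product:
  M: −(0) + (1) + (-2) + 2·(-1) = -3
  L: −(2) + (-1) + (-1) + 2·(2) = 0
  T: −(-1) + (-2) + (-2) + 2·(0) = -3
So the dimensions are [M⁻³ T⁻³].

M: -3, L: 0, T: -3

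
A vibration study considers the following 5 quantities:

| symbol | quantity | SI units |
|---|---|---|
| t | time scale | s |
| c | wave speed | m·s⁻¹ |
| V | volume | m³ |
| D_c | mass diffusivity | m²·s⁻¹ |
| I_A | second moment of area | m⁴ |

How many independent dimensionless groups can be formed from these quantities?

3

There are 5 variables and 2 base dimensions (L, T).
The dimension matrix has rank 2.
Independent dimensionless groups: 5 − 2 = 3.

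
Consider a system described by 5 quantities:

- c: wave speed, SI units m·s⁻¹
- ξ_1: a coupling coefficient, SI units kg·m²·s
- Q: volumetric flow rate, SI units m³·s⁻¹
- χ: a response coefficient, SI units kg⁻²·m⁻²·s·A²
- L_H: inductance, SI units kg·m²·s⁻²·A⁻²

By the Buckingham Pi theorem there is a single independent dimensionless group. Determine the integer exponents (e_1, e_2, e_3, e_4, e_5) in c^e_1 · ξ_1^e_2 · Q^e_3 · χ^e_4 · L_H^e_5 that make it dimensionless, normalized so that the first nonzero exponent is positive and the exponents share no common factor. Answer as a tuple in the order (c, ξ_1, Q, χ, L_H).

(1, 1, -1, 1, 1)

M: e_1·(0) + e_2·(1) + e_3·(0) + e_4·(-2) + e_5·(1) = 0
L: e_1·(1) + e_2·(2) + e_3·(3) + e_4·(-2) + e_5·(2) = 0
T: e_1·(-1) + e_2·(1) + e_3·(-1) + e_4·(1) + e_5·(-2) = 0
I: e_1·(0) + e_2·(0) + e_3·(0) + e_4·(2) + e_5·(-2) = 0
Solving this homogeneous linear system for the smallest-integer solution (first nonzero entry positive) gives (1, 1, -1, 1, 1).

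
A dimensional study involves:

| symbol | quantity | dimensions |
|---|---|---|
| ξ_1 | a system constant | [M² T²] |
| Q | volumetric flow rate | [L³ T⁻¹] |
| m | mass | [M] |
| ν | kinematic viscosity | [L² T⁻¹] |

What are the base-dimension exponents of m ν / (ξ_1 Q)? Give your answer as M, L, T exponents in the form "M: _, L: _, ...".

M: -1, L: -1, T: -2

Collect each base-dimension exponent across the product:
  M: −(2) − (0) + (1) + (0) = -1
  L: −(0) − (3) + (0) + (2) = -1
  T: −(2) − (-1) + (0) + (-1) = -2
So the dimensions are [M⁻¹ L⁻¹ T⁻²].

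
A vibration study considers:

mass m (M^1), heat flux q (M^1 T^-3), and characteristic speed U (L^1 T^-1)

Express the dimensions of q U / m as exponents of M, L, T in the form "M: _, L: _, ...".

M: 0, L: 1, T: -4

Collect each base-dimension exponent across the product:
  M: −(1) + (1) + (0) = 0
  L: −(0) + (0) + (1) = 1
  T: −(0) + (-3) + (-1) = -4
So the dimensions are [L T⁻⁴].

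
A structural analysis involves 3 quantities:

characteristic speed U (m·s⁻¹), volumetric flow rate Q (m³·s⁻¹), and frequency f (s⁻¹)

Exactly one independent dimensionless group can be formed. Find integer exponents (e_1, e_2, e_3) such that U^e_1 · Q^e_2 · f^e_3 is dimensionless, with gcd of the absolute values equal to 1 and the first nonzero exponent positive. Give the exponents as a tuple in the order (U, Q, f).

(3, -1, -2)

L: e_1·(1) + e_2·(3) + e_3·(0) = 0
T: e_1·(-1) + e_2·(-1) + e_3·(-1) = 0
Solving this homogeneous linear system for the smallest-integer solution (first nonzero entry positive) gives (3, -1, -2).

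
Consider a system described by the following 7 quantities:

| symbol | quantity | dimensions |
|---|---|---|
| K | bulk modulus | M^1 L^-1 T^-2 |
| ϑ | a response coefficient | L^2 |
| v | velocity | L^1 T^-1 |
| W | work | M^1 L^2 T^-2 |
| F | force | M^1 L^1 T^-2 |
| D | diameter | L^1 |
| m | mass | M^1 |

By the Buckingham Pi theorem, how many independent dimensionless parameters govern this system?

There are 7 variables and 3 base dimensions (M, L, T).
The dimension matrix has rank 3.
Independent dimensionless groups: 7 − 3 = 4.

4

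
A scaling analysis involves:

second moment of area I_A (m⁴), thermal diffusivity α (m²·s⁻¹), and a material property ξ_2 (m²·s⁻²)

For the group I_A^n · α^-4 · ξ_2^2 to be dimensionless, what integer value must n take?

Balance the L exponent: (4)·n from I_A, plus −4·(2) + 2·(2) = -4 from the rest, must sum to zero.
4n − 4 = 0, so n = 1.

1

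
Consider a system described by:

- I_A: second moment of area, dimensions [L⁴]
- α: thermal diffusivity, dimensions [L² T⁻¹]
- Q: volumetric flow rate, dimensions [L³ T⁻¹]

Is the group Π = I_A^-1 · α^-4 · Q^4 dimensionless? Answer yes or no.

yes

Sum the exponent of each base dimension across the product:
  M: −[I_A]_M − 4·[α]_M + 4·[Q]_M = −(0) − 4·(0) + 4·(0) = 0
  L: −[I_A]_L − 4·[α]_L + 4·[Q]_L = −(4) − 4·(2) + 4·(3) = 0
  T: −[I_A]_T − 4·[α]_T + 4·[Q]_T = −(0) − 4·(-1) + 4·(-1) = 0
All base exponents vanish — dimensionless.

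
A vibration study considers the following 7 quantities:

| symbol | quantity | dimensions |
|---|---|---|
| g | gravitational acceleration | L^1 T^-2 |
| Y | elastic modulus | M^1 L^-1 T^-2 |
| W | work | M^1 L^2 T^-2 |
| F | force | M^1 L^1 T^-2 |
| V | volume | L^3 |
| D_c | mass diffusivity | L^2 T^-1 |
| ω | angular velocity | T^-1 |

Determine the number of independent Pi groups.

4

There are 7 variables and 3 base dimensions (M, L, T).
The dimension matrix has rank 3.
Independent dimensionless groups: 7 − 3 = 4.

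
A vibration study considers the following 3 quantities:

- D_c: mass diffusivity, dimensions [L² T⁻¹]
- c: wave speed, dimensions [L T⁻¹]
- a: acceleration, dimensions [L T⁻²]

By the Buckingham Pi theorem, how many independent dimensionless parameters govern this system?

1

There are 3 variables and 2 base dimensions (L, T).
The dimension matrix has rank 2.
Independent dimensionless groups: 3 − 2 = 1.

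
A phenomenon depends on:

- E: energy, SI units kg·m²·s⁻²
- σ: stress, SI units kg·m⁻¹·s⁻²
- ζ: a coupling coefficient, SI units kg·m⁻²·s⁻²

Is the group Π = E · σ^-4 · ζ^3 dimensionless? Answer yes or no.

yes

Sum the exponent of each base dimension across the product:
  M: [E]_M − 4·[σ]_M + 3·[ζ]_M = (1) − 4·(1) + 3·(1) = 0
  L: [E]_L − 4·[σ]_L + 3·[ζ]_L = (2) − 4·(-1) + 3·(-2) = 0
  T: [E]_T − 4·[σ]_T + 3·[ζ]_T = (-2) − 4·(-2) + 3·(-2) = 0
All base exponents vanish — dimensionless.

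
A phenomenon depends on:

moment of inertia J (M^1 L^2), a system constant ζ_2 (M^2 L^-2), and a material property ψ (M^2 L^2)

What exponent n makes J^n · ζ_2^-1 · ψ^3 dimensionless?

-4

Balance the M exponent: (1)·n from J, plus −(2) + 3·(2) = 4 from the rest, must sum to zero.
n + 4 = 0, so n = -4.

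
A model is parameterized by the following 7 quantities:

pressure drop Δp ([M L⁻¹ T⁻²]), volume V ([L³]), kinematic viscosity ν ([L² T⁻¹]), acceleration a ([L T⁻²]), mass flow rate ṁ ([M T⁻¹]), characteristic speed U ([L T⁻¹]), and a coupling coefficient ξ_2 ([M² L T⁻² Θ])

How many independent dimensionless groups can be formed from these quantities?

There are 7 variables and 4 base dimensions (M, L, T, Θ).
The dimension matrix has rank 4.
Independent dimensionless groups: 7 − 4 = 3.

3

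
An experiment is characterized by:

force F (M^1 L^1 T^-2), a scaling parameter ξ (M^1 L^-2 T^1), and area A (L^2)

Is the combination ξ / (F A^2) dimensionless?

no

Sum the exponent of each base dimension across the product:
  M: −[F]_M + [ξ]_M − 2·[A]_M = −(1) + (1) − 2·(0) = 0
  L: −[F]_L + [ξ]_L − 2·[A]_L = −(1) + (-2) − 2·(2) = -7
  T: −[F]_T + [ξ]_T − 2·[A]_T = −(-2) + (1) − 2·(0) = 3
Net dimensions [L⁻⁷ T³] ≠ [1] — not dimensionless.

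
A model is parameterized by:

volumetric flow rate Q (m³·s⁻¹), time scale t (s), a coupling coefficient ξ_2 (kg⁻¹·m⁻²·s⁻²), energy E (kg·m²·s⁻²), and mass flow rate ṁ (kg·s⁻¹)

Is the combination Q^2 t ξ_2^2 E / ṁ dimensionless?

no

Sum the exponent of each base dimension across the product:
  M: 2·[Q]_M + [t]_M + 2·[ξ_2]_M + [E]_M − [ṁ]_M = 2·(0) + (0) + 2·(-1) + (1) − (1) = -2
  L: 2·[Q]_L + [t]_L + 2·[ξ_2]_L + [E]_L − [ṁ]_L = 2·(3) + (0) + 2·(-2) + (2) − (0) = 4
  T: 2·[Q]_T + [t]_T + 2·[ξ_2]_T + [E]_T − [ṁ]_T = 2·(-1) + (1) + 2·(-2) + (-2) − (-1) = -6
Net dimensions [M⁻² L⁴ T⁻⁶] ≠ [1] — not dimensionless.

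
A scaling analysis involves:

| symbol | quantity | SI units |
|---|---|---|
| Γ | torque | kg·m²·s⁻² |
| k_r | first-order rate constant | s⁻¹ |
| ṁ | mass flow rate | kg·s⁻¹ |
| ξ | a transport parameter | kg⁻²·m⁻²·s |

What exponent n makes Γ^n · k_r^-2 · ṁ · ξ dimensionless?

Balance the M exponent: (1)·n from Γ, plus −2·(0) + (1) + (-2) = -1 from the rest, must sum to zero.
n − 1 = 0, so n = 1.

1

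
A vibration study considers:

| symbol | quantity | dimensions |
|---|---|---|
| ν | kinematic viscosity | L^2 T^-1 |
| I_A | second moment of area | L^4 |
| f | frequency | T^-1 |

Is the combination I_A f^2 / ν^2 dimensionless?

Sum the exponent of each base dimension across the product:
  L: −2·[ν]_L + [I_A]_L + 2·[f]_L = −2·(2) + (4) + 2·(0) = 0
  T: −2·[ν]_T + [I_A]_T + 2·[f]_T = −2·(-1) + (0) + 2·(-1) = 0
All base exponents vanish — dimensionless.

yes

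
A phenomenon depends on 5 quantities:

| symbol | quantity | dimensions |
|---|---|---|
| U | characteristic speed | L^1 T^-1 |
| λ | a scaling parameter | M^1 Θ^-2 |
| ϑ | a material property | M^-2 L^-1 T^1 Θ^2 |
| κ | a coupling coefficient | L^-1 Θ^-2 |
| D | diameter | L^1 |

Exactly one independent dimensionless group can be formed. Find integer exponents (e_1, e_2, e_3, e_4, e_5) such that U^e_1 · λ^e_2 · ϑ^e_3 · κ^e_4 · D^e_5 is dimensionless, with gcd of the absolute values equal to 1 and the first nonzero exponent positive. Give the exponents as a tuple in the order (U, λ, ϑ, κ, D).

(1, 2, 1, -1, -1)

M: e_1·(0) + e_2·(1) + e_3·(-2) + e_4·(0) + e_5·(0) = 0
L: e_1·(1) + e_2·(0) + e_3·(-1) + e_4·(-1) + e_5·(1) = 0
T: e_1·(-1) + e_2·(0) + e_3·(1) + e_4·(0) + e_5·(0) = 0
Θ: e_1·(0) + e_2·(-2) + e_3·(2) + e_4·(-2) + e_5·(0) = 0
Solving this homogeneous linear system for the smallest-integer solution (first nonzero entry positive) gives (1, 2, 1, -1, -1).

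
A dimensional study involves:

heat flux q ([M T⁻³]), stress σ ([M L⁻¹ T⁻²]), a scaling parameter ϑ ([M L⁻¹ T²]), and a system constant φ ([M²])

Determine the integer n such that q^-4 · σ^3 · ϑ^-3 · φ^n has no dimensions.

2

Balance the M exponent: (2)·n from φ, plus −4·(1) + 3·(1) − 3·(1) = -4 from the rest, must sum to zero.
2n − 4 = 0, so n = 2.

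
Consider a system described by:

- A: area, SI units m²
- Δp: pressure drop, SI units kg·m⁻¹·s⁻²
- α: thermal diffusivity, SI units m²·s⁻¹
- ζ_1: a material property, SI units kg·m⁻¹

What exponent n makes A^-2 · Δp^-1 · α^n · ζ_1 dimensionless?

Balance the L exponent: (2)·n from α, plus −2·(2) − (-1) + (-1) = -4 from the rest, must sum to zero.
2n − 4 = 0, so n = 2.

2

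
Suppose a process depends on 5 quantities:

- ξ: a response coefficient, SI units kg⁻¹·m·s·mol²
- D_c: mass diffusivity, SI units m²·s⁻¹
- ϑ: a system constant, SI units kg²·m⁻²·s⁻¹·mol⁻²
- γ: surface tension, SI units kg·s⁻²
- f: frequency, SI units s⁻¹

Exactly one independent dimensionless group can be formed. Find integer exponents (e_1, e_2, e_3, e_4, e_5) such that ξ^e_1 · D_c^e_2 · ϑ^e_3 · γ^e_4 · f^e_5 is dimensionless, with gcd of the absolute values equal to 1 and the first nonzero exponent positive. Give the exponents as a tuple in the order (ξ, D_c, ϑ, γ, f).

(2, 1, 2, -2, 3)

M: e_1·(-1) + e_2·(0) + e_3·(2) + e_4·(1) + e_5·(0) = 0
L: e_1·(1) + e_2·(2) + e_3·(-2) + e_4·(0) + e_5·(0) = 0
T: e_1·(1) + e_2·(-1) + e_3·(-1) + e_4·(-2) + e_5·(-1) = 0
N: e_1·(2) + e_2·(0) + e_3·(-2) + e_4·(0) + e_5·(0) = 0
Solving this homogeneous linear system for the smallest-integer solution (first nonzero entry positive) gives (2, 1, 2, -2, 3).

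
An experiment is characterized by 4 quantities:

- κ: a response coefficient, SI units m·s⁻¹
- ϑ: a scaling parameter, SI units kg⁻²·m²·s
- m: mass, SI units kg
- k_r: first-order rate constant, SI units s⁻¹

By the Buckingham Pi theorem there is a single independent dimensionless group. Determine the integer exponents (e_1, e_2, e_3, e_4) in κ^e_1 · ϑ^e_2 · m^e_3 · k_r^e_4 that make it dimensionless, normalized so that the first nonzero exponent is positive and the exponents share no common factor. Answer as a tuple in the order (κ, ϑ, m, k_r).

M: e_1·(0) + e_2·(-2) + e_3·(1) + e_4·(0) = 0
L: e_1·(1) + e_2·(2) + e_3·(0) + e_4·(0) = 0
T: e_1·(-1) + e_2·(1) + e_3·(0) + e_4·(-1) = 0
Solving this homogeneous linear system for the smallest-integer solution (first nonzero entry positive) gives (2, -1, -2, -3).

(2, -1, -2, -3)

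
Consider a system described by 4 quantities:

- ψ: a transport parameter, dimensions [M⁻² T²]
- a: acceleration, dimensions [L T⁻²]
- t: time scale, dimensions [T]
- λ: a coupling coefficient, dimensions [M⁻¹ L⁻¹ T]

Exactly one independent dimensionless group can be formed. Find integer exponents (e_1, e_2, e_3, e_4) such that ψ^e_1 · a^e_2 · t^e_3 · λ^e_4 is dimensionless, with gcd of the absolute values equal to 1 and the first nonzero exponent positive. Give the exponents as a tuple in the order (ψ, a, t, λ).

(1, -2, -4, -2)

M: e_1·(-2) + e_2·(0) + e_3·(0) + e_4·(-1) = 0
L: e_1·(0) + e_2·(1) + e_3·(0) + e_4·(-1) = 0
T: e_1·(2) + e_2·(-2) + e_3·(1) + e_4·(1) = 0
Solving this homogeneous linear system for the smallest-integer solution (first nonzero entry positive) gives (1, -2, -4, -2).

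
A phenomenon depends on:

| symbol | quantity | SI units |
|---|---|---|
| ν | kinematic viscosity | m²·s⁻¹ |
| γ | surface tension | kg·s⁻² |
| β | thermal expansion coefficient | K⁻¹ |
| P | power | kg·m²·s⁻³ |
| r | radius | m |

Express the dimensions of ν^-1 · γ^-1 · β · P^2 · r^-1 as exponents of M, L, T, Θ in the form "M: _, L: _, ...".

Collect each base-dimension exponent across the product:
  M: −(0) − (1) + (0) + 2·(1) − (0) = 1
  L: −(2) − (0) + (0) + 2·(2) − (1) = 1
  T: −(-1) − (-2) + (0) + 2·(-3) − (0) = -3
  Θ: −(0) − (0) + (-1) + 2·(0) − (0) = -1
So the dimensions are [M L T⁻³ Θ⁻¹].

M: 1, L: 1, T: -3, Θ: -1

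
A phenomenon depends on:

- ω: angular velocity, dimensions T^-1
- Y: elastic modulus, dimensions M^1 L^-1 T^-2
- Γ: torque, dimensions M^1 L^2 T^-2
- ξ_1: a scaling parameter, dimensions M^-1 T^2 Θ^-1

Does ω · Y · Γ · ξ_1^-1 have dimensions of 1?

Sum the exponent of each base dimension across the product:
  M: [ω]_M + [Y]_M + [Γ]_M − [ξ_1]_M = (0) + (1) + (1) − (-1) = 3
  L: [ω]_L + [Y]_L + [Γ]_L − [ξ_1]_L = (0) + (-1) + (2) − (0) = 1
  T: [ω]_T + [Y]_T + [Γ]_T − [ξ_1]_T = (-1) + (-2) + (-2) − (2) = -7
  Θ: [ω]_Θ + [Y]_Θ + [Γ]_Θ − [ξ_1]_Θ = (0) + (0) + (0) − (-1) = 1
Net dimensions [M³ L T⁻⁷ Θ] ≠ [1] — not dimensionless.

no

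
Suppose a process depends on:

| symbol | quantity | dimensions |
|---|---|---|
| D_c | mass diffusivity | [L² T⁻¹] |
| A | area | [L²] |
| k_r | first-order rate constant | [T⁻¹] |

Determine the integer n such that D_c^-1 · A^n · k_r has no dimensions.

Balance the L exponent: (2)·n from A, plus −(2) + (0) = -2 from the rest, must sum to zero.
2n − 2 = 0, so n = 1.

1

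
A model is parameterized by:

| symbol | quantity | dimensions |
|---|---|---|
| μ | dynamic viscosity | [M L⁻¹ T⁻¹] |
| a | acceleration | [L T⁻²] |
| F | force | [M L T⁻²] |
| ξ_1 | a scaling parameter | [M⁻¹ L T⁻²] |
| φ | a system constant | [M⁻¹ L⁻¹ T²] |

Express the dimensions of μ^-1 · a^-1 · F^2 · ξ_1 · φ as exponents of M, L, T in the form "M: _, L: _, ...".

Collect each base-dimension exponent across the product:
  M: −(1) − (0) + 2·(1) + (-1) + (-1) = -1
  L: −(-1) − (1) + 2·(1) + (1) + (-1) = 2
  T: −(-1) − (-2) + 2·(-2) + (-2) + (2) = -1
So the dimensions are [M⁻¹ L² T⁻¹].

M: -1, L: 2, T: -1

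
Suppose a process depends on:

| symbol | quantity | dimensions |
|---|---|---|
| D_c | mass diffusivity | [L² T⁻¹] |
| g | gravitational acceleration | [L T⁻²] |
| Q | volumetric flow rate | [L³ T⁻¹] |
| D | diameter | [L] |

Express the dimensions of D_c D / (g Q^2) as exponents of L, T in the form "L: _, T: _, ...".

Collect each base-dimension exponent across the product:
  L: (2) − (1) − 2·(3) + (1) = -4
  T: (-1) − (-2) − 2·(-1) + (0) = 3
So the dimensions are [L⁻⁴ T³].

L: -4, T: 3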